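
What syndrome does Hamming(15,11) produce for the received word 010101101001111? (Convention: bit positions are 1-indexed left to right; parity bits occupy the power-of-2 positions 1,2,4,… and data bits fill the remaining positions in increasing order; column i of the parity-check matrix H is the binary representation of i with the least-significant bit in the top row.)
Syndrome s = H · r^T (mod 2), r = 010101101001111:
  s[0] = (101010101010101)·(010101101001111) mod 2 = 0+0+0+0+0+0+1+0+1+0+0+0+1+0+1 mod 2 = 0
  s[1] = (011001100110011)·(010101101001111) mod 2 = 0+1+0+0+0+1+1+0+0+0+0+0+0+1+1 mod 2 = 1
  s[2] = (000111100001111)·(010101101001111) mod 2 = 0+0+0+1+0+1+1+0+0+0+0+1+1+1+1 mod 2 = 1
  s[3] = (000000011111111)·(010101101001111) mod 2 = 0+0+0+0+0+0+0+0+1+0+0+1+1+1+1 mod 2 = 1
Syndrome = 0111
Non-zero syndrome: error at position 14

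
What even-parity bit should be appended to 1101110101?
Sum of data bits: 1+1+0+1+1+1+0+1+0+1 = 7.
7 mod 2 = 1, so parity bit = 1.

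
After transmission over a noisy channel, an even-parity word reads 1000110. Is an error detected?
Sum of received bits: 1+0+0+0+1+1+0 = 3; 3 mod 2 = 1. Result is 1 ≠ 0 → error detected.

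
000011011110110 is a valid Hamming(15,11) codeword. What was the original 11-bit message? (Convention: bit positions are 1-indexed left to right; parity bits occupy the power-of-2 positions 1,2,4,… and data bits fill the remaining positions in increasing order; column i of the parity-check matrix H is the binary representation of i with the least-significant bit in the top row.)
Parity bits occupy power-of-2 positions; data bits are at positions {3,5,6,7,9,10,11,12,13,14,15} (1-indexed).
Extract: c[3]=0 c[5]=1 c[6]=1 c[7]=0 c[9]=1 c[10]=1 c[11]=1 c[12]=0 c[13]=1 c[14]=1 c[15]=0
Data = 01101110110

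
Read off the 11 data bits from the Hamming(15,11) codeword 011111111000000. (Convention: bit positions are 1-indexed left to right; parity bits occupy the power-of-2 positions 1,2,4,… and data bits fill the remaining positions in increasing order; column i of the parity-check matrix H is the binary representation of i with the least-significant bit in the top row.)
Parity bits occupy power-of-2 positions; data bits are at positions {3,5,6,7,9,10,11,12,13,14,15} (1-indexed).
Extract: c[3]=1 c[5]=1 c[6]=1 c[7]=1 c[9]=1 c[10]=0 c[11]=0 c[12]=0 c[13]=0 c[14]=0 c[15]=0
Data = 11111000000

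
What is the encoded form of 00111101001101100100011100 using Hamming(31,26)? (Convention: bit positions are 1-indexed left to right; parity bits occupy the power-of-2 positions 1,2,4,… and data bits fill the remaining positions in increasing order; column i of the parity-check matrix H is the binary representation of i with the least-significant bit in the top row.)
Codeword c = d · G (mod 2), d = 00111101001101100100011100:
  c[0] = d·G[:,0] = (00111101001101100100011100)·(11011010101101010101010101) mod 2 = 0+0+0+1+1+0+0+0+0+0+1+1+0+1+0+0+0+1+0+0+0+1+0+1+0+0 mod 2 = 0
  c[1] = d·G[:,1] = (00111101001101100100011100)·(10110110011011001100110011) mod 2 = 0+0+1+1+0+1+0+0+0+0+1+0+0+1+0+0+0+1+0+0+0+1+0+0+0+0 mod 2 = 1
  c[2] = d·G[:,2] = (00111101001101100100011100)·(10000000000000000000000000) mod 2 = 0+0+0+0+0+0+0+0+0+0+0+0+0+0+0+0+0+0+0+0+0+0+0+0+0+0 mod 2 = 0
  c[3] = d·G[:,3] = (00111101001101100100011100)·(01110001111000111100001111) mod 2 = 0+0+1+1+0+0+0+1+0+0+1+0+0+0+1+0+0+1+0+0+0+0+1+1+0+0 mod 2 = 0
  c[4] = d·G[:,4] = (00111101001101100100011100)·(01000000000000000000000000) mod 2 = 0+0+0+0+0+0+0+0+0+0+0+0+0+0+0+0+0+0+0+0+0+0+0+0+0+0 mod 2 = 0
  c[5] = d·G[:,5] = (00111101001101100100011100)·(00100000000000000000000000) mod 2 = 0+0+1+0+0+0+0+0+0+0+0+0+0+0+0+0+0+0+0+0+0+0+0+0+0+0 mod 2 = 1
  c[6] = d·G[:,6] = (00111101001101100100011100)·(00010000000000000000000000) mod 2 = 0+0+0+1+0+0+0+0+0+0+0+0+0+0+0+0+0+0+0+0+0+0+0+0+0+0 mod 2 = 1
  c[7] = d·G[:,7] = (00111101001101100100011100)·(00001111111000000011111111) mod 2 = 0+0+0+0+1+1+0+1+0+0+1+0+0+0+0+0+0+0+0+0+0+1+1+1+0+0 mod 2 = 1
  c[8] = d·G[:,8] = (00111101001101100100011100)·(00001000000000000000000000) mod 2 = 0+0+0+0+1+0+0+0+0+0+0+0+0+0+0+0+0+0+0+0+0+0+0+0+0+0 mod 2 = 1
  c[9] = d·G[:,9] = (00111101001101100100011100)·(00000100000000000000000000) mod 2 = 0+0+0+0+0+1+0+0+0+0+0+0+0+0+0+0+0+0+0+0+0+0+0+0+0+0 mod 2 = 1
  c[10] = d·G[:,10] = (00111101001101100100011100)·(00000010000000000000000000) mod 2 = 0+0+0+0+0+0+0+0+0+0+0+0+0+0+0+0+0+0+0+0+0+0+0+0+0+0 mod 2 = 0
  c[11] = d·G[:,11] = (00111101001101100100011100)·(00000001000000000000000000) mod 2 = 0+0+0+0+0+0+0+1+0+0+0+0+0+0+0+0+0+0+0+0+0+0+0+0+0+0 mod 2 = 1
  c[12] = d·G[:,12] = (00111101001101100100011100)·(00000000100000000000000000) mod 2 = 0+0+0+0+0+0+0+0+0+0+0+0+0+0+0+0+0+0+0+0+0+0+0+0+0+0 mod 2 = 0
  c[13] = d·G[:,13] = (00111101001101100100011100)·(00000000010000000000000000) mod 2 = 0+0+0+0+0+0+0+0+0+0+0+0+0+0+0+0+0+0+0+0+0+0+0+0+0+0 mod 2 = 0
  c[14] = d·G[:,14] = (00111101001101100100011100)·(00000000001000000000000000) mod 2 = 0+0+0+0+0+0+0+0+0+0+1+0+0+0+0+0+0+0+0+0+0+0+0+0+0+0 mod 2 = 1
  c[15] = d·G[:,15] = (00111101001101100100011100)·(00000000000111111111111111) mod 2 = 0+0+0+0+0+0+0+0+0+0+0+1+0+1+1+0+0+1+0+0+0+1+1+1+0+0 mod 2 = 1
  c[16] = d·G[:,16] = (00111101001101100100011100)·(00000000000100000000000000) mod 2 = 0+0+0+0+0+0+0+0+0+0+0+1+0+0+0+0+0+0+0+0+0+0+0+0+0+0 mod 2 = 1
  c[17] = d·G[:,17] = (00111101001101100100011100)·(00000000000010000000000000) mod 2 = 0+0+0+0+0+0+0+0+0+0+0+0+0+0+0+0+0+0+0+0+0+0+0+0+0+0 mod 2 = 0
  c[18] = d·G[:,18] = (00111101001101100100011100)·(00000000000001000000000000) mod 2 = 0+0+0+0+0+0+0+0+0+0+0+0+0+1+0+0+0+0+0+0+0+0+0+0+0+0 mod 2 = 1
  c[19] = d·G[:,19] = (00111101001101100100011100)·(00000000000000100000000000) mod 2 = 0+0+0+0+0+0+0+0+0+0+0+0+0+0+1+0+0+0+0+0+0+0+0+0+0+0 mod 2 = 1
  c[20] = d·G[:,20] = (00111101001101100100011100)·(00000000000000010000000000) mod 2 = 0+0+0+0+0+0+0+0+0+0+0+0+0+0+0+0+0+0+0+0+0+0+0+0+0+0 mod 2 = 0
  c[21] = d·G[:,21] = (00111101001101100100011100)·(00000000000000001000000000) mod 2 = 0+0+0+0+0+0+0+0+0+0+0+0+0+0+0+0+0+0+0+0+0+0+0+0+0+0 mod 2 = 0
  c[22] = d·G[:,22] = (00111101001101100100011100)·(00000000000000000100000000) mod 2 = 0+0+0+0+0+0+0+0+0+0+0+0+0+0+0+0+0+1+0+0+0+0+0+0+0+0 mod 2 = 1
  c[23] = d·G[:,23] = (00111101001101100100011100)·(00000000000000000010000000) mod 2 = 0+0+0+0+0+0+0+0+0+0+0+0+0+0+0+0+0+0+0+0+0+0+0+0+0+0 mod 2 = 0
  c[24] = d·G[:,24] = (00111101001101100100011100)·(00000000000000000001000000) mod 2 = 0+0+0+0+0+0+0+0+0+0+0+0+0+0+0+0+0+0+0+0+0+0+0+0+0+0 mod 2 = 0
  c[25] = d·G[:,25] = (00111101001101100100011100)·(00000000000000000000100000) mod 2 = 0+0+0+0+0+0+0+0+0+0+0+0+0+0+0+0+0+0+0+0+0+0+0+0+0+0 mod 2 = 0
  c[26] = d·G[:,26] = (00111101001101100100011100)·(00000000000000000000010000) mod 2 = 0+0+0+0+0+0+0+0+0+0+0+0+0+0+0+0+0+0+0+0+0+1+0+0+0+0 mod 2 = 1
  c[27] = d·G[:,27] = (00111101001101100100011100)·(00000000000000000000001000) mod 2 = 0+0+0+0+0+0+0+0+0+0+0+0+0+0+0+0+0+0+0+0+0+0+1+0+0+0 mod 2 = 1
  c[28] = d·G[:,28] = (00111101001101100100011100)·(00000000000000000000000100) mod 2 = 0+0+0+0+0+0+0+0+0+0+0+0+0+0+0+0+0+0+0+0+0+0+0+1+0+0 mod 2 = 1
  c[29] = d·G[:,29] = (00111101001101100100011100)·(00000000000000000000000010) mod 2 = 0+0+0+0+0+0+0+0+0+0+0+0+0+0+0+0+0+0+0+0+0+0+0+0+0+0 mod 2 = 0
  c[30] = d·G[:,30] = (00111101001101100100011100)·(00000000000000000000000001) mod 2 = 0+0+0+0+0+0+0+0+0+0+0+0+0+0+0+0+0+0+0+0+0+0+0+0+0+0 mod 2 = 0
Codeword = 0100011111010011101100100011100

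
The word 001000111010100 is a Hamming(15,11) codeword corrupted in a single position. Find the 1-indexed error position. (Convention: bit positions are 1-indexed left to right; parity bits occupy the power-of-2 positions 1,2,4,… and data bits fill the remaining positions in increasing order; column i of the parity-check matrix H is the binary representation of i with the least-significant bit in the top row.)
Syndrome s = H · r^T (mod 2), r = 001000111010100:
  s[0] = (101010101010101)·(001000111010100) mod 2 = 0+0+1+0+0+0+1+0+1+0+1+0+1+0+0 mod 2 = 1
  s[1] = (011001100110011)·(001000111010100) mod 2 = 0+0+1+0+0+0+1+0+0+0+1+0+0+0+0 mod 2 = 1
  s[2] = (000111100001111)·(001000111010100) mod 2 = 0+0+0+0+0+0+1+0+0+0+0+0+1+0+0 mod 2 = 0
  s[3] = (000000011111111)·(001000111010100) mod 2 = 0+0+0+0+0+0+0+1+1+0+1+0+1+0+0 mod 2 = 0
Syndrome = 1100
Column i of H is the binary representation of i, so the syndrome is the binary index of the flipped bit.
Read s = 1100 with s[0] as LSB: 1·2^0 + 1·2^1 + 0·2^2 + 0·2^3 = 3.
Error is at bit position 3.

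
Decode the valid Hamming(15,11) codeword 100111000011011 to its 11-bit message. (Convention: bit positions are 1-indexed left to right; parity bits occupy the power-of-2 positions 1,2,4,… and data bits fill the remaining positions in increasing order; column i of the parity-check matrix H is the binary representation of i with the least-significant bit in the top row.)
Parity bits occupy power-of-2 positions; data bits are at positions {3,5,6,7,9,10,11,12,13,14,15} (1-indexed).
Extract: c[3]=0 c[5]=1 c[6]=1 c[7]=0 c[9]=0 c[10]=0 c[11]=1 c[12]=1 c[13]=0 c[14]=1 c[15]=1
Data = 01100011011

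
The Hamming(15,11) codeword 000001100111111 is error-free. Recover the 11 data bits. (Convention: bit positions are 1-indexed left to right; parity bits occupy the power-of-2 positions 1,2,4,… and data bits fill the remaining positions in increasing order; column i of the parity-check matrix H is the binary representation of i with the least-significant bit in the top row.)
Parity bits occupy power-of-2 positions; data bits are at positions {3,5,6,7,9,10,11,12,13,14,15} (1-indexed).
Extract: c[3]=0 c[5]=0 c[6]=1 c[7]=1 c[9]=0 c[10]=1 c[11]=1 c[12]=1 c[13]=1 c[14]=1 c[15]=1
Data = 00110111111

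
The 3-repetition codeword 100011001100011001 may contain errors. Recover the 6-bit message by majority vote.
Split into 3-bit blocks and majority-vote each:
  block 1 = 100: 1 ones, 2 zeros → 0
  block 2 = 011: 2 ones, 1 zeros → 1
  block 3 = 001: 1 ones, 2 zeros → 0
  block 4 = 100: 1 ones, 2 zeros → 0
  block 5 = 011: 2 ones, 1 zeros → 1
  block 6 = 001: 1 ones, 2 zeros → 0
Decoded = 010010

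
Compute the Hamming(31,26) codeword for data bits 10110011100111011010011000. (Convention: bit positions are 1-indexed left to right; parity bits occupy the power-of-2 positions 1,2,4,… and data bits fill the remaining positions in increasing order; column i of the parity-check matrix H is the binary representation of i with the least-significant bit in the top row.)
Codeword c = d · G (mod 2), d = 10110011100111011010011000:
  c[0] = d·G[:,0] = (10110011100111011010011000)·(11011010101101010101010101) mod 2 = 1+0+0+1+0+0+1+0+1+0+0+1+0+1+0+1+0+0+0+0+0+1+0+0+0+0 mod 2 = 0
  c[1] = d·G[:,1] = (10110011100111011010011000)·(10110110011011001100110011) mod 2 = 1+0+1+1+0+0+1+0+0+0+0+0+1+1+0+0+1+0+0+0+0+1+0+0+0+0 mod 2 = 0
  c[2] = d·G[:,2] = (10110011100111011010011000)·(10000000000000000000000000) mod 2 = 1+0+0+0+0+0+0+0+0+0+0+0+0+0+0+0+0+0+0+0+0+0+0+0+0+0 mod 2 = 1
  c[3] = d·G[:,3] = (10110011100111011010011000)·(01110001111000111100001111) mod 2 = 0+0+1+1+0+0+0+1+1+0+0+0+0+0+0+1+1+0+0+0+0+0+1+0+0+0 mod 2 = 1
  c[4] = d·G[:,4] = (10110011100111011010011000)·(01000000000000000000000000) mod 2 = 0+0+0+0+0+0+0+0+0+0+0+0+0+0+0+0+0+0+0+0+0+0+0+0+0+0 mod 2 = 0
  c[5] = d·G[:,5] = (10110011100111011010011000)·(00100000000000000000000000) mod 2 = 0+0+1+0+0+0+0+0+0+0+0+0+0+0+0+0+0+0+0+0+0+0+0+0+0+0 mod 2 = 1
  c[6] = d·G[:,6] = (10110011100111011010011000)·(00010000000000000000000000) mod 2 = 0+0+0+1+0+0+0+0+0+0+0+0+0+0+0+0+0+0+0+0+0+0+0+0+0+0 mod 2 = 1
  c[7] = d·G[:,7] = (10110011100111011010011000)·(00001111111000000011111111) mod 2 = 0+0+0+0+0+0+1+1+1+0+0+0+0+0+0+0+0+0+1+0+0+1+1+0+0+0 mod 2 = 0
  c[8] = d·G[:,8] = (10110011100111011010011000)·(00001000000000000000000000) mod 2 = 0+0+0+0+0+0+0+0+0+0+0+0+0+0+0+0+0+0+0+0+0+0+0+0+0+0 mod 2 = 0
  c[9] = d·G[:,9] = (10110011100111011010011000)·(00000100000000000000000000) mod 2 = 0+0+0+0+0+0+0+0+0+0+0+0+0+0+0+0+0+0+0+0+0+0+0+0+0+0 mod 2 = 0
  c[10] = d·G[:,10] = (10110011100111011010011000)·(00000010000000000000000000) mod 2 = 0+0+0+0+0+0+1+0+0+0+0+0+0+0+0+0+0+0+0+0+0+0+0+0+0+0 mod 2 = 1
  c[11] = d·G[:,11] = (10110011100111011010011000)·(00000001000000000000000000) mod 2 = 0+0+0+0+0+0+0+1+0+0+0+0+0+0+0+0+0+0+0+0+0+0+0+0+0+0 mod 2 = 1
  c[12] = d·G[:,12] = (10110011100111011010011000)·(00000000100000000000000000) mod 2 = 0+0+0+0+0+0+0+0+1+0+0+0+0+0+0+0+0+0+0+0+0+0+0+0+0+0 mod 2 = 1
  c[13] = d·G[:,13] = (10110011100111011010011000)·(00000000010000000000000000) mod 2 = 0+0+0+0+0+0+0+0+0+0+0+0+0+0+0+0+0+0+0+0+0+0+0+0+0+0 mod 2 = 0
  c[14] = d·G[:,14] = (10110011100111011010011000)·(00000000001000000000000000) mod 2 = 0+0+0+0+0+0+0+0+0+0+0+0+0+0+0+0+0+0+0+0+0+0+0+0+0+0 mod 2 = 0
  c[15] = d·G[:,15] = (10110011100111011010011000)·(00000000000111111111111111) mod 2 = 0+0+0+0+0+0+0+0+0+0+0+1+1+1+0+1+1+0+1+0+0+1+1+0+0+0 mod 2 = 0
  c[16] = d·G[:,16] = (10110011100111011010011000)·(00000000000100000000000000) mod 2 = 0+0+0+0+0+0+0+0+0+0+0+1+0+0+0+0+0+0+0+0+0+0+0+0+0+0 mod 2 = 1
  c[17] = d·G[:,17] = (10110011100111011010011000)·(00000000000010000000000000) mod 2 = 0+0+0+0+0+0+0+0+0+0+0+0+1+0+0+0+0+0+0+0+0+0+0+0+0+0 mod 2 = 1
  c[18] = d·G[:,18] = (10110011100111011010011000)·(00000000000001000000000000) mod 2 = 0+0+0+0+0+0+0+0+0+0+0+0+0+1+0+0+0+0+0+0+0+0+0+0+0+0 mod 2 = 1
  c[19] = d·G[:,19] = (10110011100111011010011000)·(00000000000000100000000000) mod 2 = 0+0+0+0+0+0+0+0+0+0+0+0+0+0+0+0+0+0+0+0+0+0+0+0+0+0 mod 2 = 0
  c[20] = d·G[:,20] = (10110011100111011010011000)·(00000000000000010000000000) mod 2 = 0+0+0+0+0+0+0+0+0+0+0+0+0+0+0+1+0+0+0+0+0+0+0+0+0+0 mod 2 = 1
  c[21] = d·G[:,21] = (10110011100111011010011000)·(00000000000000001000000000) mod 2 = 0+0+0+0+0+0+0+0+0+0+0+0+0+0+0+0+1+0+0+0+0+0+0+0+0+0 mod 2 = 1
  c[22] = d·G[:,22] = (10110011100111011010011000)·(00000000000000000100000000) mod 2 = 0+0+0+0+0+0+0+0+0+0+0+0+0+0+0+0+0+0+0+0+0+0+0+0+0+0 mod 2 = 0
  c[23] = d·G[:,23] = (10110011100111011010011000)·(00000000000000000010000000) mod 2 = 0+0+0+0+0+0+0+0+0+0+0+0+0+0+0+0+0+0+1+0+0+0+0+0+0+0 mod 2 = 1
  c[24] = d·G[:,24] = (10110011100111011010011000)·(00000000000000000001000000) mod 2 = 0+0+0+0+0+0+0+0+0+0+0+0+0+0+0+0+0+0+0+0+0+0+0+0+0+0 mod 2 = 0
  c[25] = d·G[:,25] = (10110011100111011010011000)·(00000000000000000000100000) mod 2 = 0+0+0+0+0+0+0+0+0+0+0+0+0+0+0+0+0+0+0+0+0+0+0+0+0+0 mod 2 = 0
  c[26] = d·G[:,26] = (10110011100111011010011000)·(00000000000000000000010000) mod 2 = 0+0+0+0+0+0+0+0+0+0+0+0+0+0+0+0+0+0+0+0+0+1+0+0+0+0 mod 2 = 1
  c[27] = d·G[:,27] = (10110011100111011010011000)·(00000000000000000000001000) mod 2 = 0+0+0+0+0+0+0+0+0+0+0+0+0+0+0+0+0+0+0+0+0+0+1+0+0+0 mod 2 = 1
  c[28] = d·G[:,28] = (10110011100111011010011000)·(00000000000000000000000100) mod 2 = 0+0+0+0+0+0+0+0+0+0+0+0+0+0+0+0+0+0+0+0+0+0+0+0+0+0 mod 2 = 0
  c[29] = d·G[:,29] = (10110011100111011010011000)·(00000000000000000000000010) mod 2 = 0+0+0+0+0+0+0+0+0+0+0+0+0+0+0+0+0+0+0+0+0+0+0+0+0+0 mod 2 = 0
  c[30] = d·G[:,30] = (10110011100111011010011000)·(00000000000000000000000001) mod 2 = 0+0+0+0+0+0+0+0+0+0+0+0+0+0+0+0+0+0+0+0+0+0+0+0+0+0 mod 2 = 0
Codeword = 0011011000111000111011010011000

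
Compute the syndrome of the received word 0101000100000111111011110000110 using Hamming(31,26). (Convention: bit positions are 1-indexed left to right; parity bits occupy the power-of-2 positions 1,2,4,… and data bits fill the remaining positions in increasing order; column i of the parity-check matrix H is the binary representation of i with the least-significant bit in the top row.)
Syndrome s = H · r^T (mod 2), r = 0101000100000111111011110000110:
  s[0] = (1010101010101010101010101010101)·(0101000100000111111011110000110) mod 2 = 0+0+0+0+0+0+0+0+0+0+0+0+0+0+1+0+1+0+1+0+1+0+1+0+0+0+0+0+1+0+0 mod 2 = 0
  s[1] = (0110011001100110011001100110011)·(0101000100000111111011110000110) mod 2 = 0+1+0+0+0+0+0+0+0+0+0+0+0+1+1+0+0+1+1+0+0+1+1+0+0+0+0+0+0+1+0 mod 2 = 0
  s[2] = (0001111000011110000111100001111)·(0101000100000111111011110000110) mod 2 = 0+0+0+1+0+0+0+0+0+0+0+0+0+1+1+0+0+0+0+0+1+1+1+0+0+0+0+0+1+1+0 mod 2 = 0
  s[3] = (0000000111111110000000011111111)·(0101000100000111111011110000110) mod 2 = 0+0+0+0+0+0+0+1+0+0+0+0+0+1+1+0+0+0+0+0+0+0+0+1+0+0+0+0+1+1+0 mod 2 = 0
  s[4] = (0000000000000001111111111111111)·(0101000100000111111011110000110) mod 2 = 0+0+0+0+0+0+0+0+0+0+0+0+0+0+0+1+1+1+1+0+1+1+1+1+0+0+0+0+1+1+0 mod 2 = 0
Syndrome = 00000
s = 0: no error detected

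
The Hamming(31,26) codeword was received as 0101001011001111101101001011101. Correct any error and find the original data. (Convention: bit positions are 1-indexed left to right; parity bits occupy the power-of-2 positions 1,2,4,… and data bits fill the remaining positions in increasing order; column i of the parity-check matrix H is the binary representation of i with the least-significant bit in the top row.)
Syndrome s = H · r^T (mod 2), r = 0101001011001111101101001011101:
  s[0] = (1010101010101010101010101010101)·(0101001011001111101101001011101) mod 2 = 0+0+0+0+0+0+1+0+1+0+0+0+1+0+1+0+1+0+1+0+0+0+0+0+1+0+1+0+1+0+1 mod 2 = 0
  s[1] = (0110011001100110011001100110011)·(0101001011001111101101001011101) mod 2 = 0+1+0+0+0+0+1+0+0+1+0+0+0+1+1+0+0+0+1+0+0+1+0+0+0+0+1+0+0+0+1 mod 2 = 1
  s[2] = (0001111000011110000111100001111)·(0101001011001111101101001011101) mod 2 = 0+0+0+1+0+0+1+0+0+0+0+0+1+1+1+0+0+0+0+1+0+1+0+0+0+0+0+1+1+0+1 mod 2 = 0
  s[3] = (0000000111111110000000011111111)·(0101001011001111101101001011101) mod 2 = 0+0+0+0+0+0+0+0+1+1+0+0+1+1+1+0+0+0+0+0+0+0+0+0+1+0+1+1+1+0+1 mod 2 = 0
  s[4] = (0000000000000001111111111111111)·(0101001011001111101101001011101) mod 2 = 0+0+0+0+0+0+0+0+0+0+0+0+0+0+0+1+1+0+1+1+0+1+0+0+1+0+1+1+1+0+1 mod 2 = 0
Syndrome = 01000
Column 2 of H equals this syndrome → error at bit 2 (1-indexed).
Flip bit 2: 0101001011001111101101001011101 → 0001001011001111101101001011101
Extract data bits at positions {3,5,6,7,9,10,11,12,13,14,15,17,18,19,20,21,22,23,24,25,26,27,28,29,30,31}: 00011100111101101001011101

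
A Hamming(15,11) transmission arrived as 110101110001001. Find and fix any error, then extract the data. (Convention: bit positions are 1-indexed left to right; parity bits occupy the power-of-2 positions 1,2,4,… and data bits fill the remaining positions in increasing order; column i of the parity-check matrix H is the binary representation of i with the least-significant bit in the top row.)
Syndrome s = H · r^T (mod 2), r = 110101110001001:
  s[0] = (101010101010101)·(110101110001001) mod 2 = 1+0+0+0+0+0+1+0+0+0+0+0+0+0+1 mod 2 = 1
  s[1] = (011001100110011)·(110101110001001) mod 2 = 0+1+0+0+0+1+1+0+0+0+0+0+0+0+1 mod 2 = 0
  s[2] = (000111100001111)·(110101110001001) mod 2 = 0+0+0+1+0+1+1+0+0+0+0+1+0+0+1 mod 2 = 1
  s[3] = (000000011111111)·(110101110001001) mod 2 = 0+0+0+0+0+0+0+1+0+0+0+1+0+0+1 mod 2 = 1
Syndrome = 1011
Column 13 of H equals this syndrome → error at bit 13 (1-indexed).
Flip bit 13: 110101110001001 → 110101110001101
Extract data bits at positions {3,5,6,7,9,10,11,12,13,14,15}: 00110001101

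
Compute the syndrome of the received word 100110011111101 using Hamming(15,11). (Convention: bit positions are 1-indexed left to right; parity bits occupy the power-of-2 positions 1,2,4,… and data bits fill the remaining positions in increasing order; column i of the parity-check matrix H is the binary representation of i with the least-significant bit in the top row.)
Syndrome s = H · r^T (mod 2), r = 100110011111101:
  s[0] = (101010101010101)·(100110011111101) mod 2 = 1+0+0+0+1+0+0+0+1+0+1+0+1+0+1 mod 2 = 0
  s[1] = (011001100110011)·(100110011111101) mod 2 = 0+0+0+0+0+0+0+0+0+1+1+0+0+0+1 mod 2 = 1
  s[2] = (000111100001111)·(100110011111101) mod 2 = 0+0+0+1+1+0+0+0+0+0+0+1+1+0+1 mod 2 = 1
  s[3] = (000000011111111)·(100110011111101) mod 2 = 0+0+0+0+0+0+0+1+1+1+1+1+1+0+1 mod 2 = 1
Syndrome = 0111
Non-zero syndrome: error at position 14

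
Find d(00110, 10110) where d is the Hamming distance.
XOR = 10000, count of 1s = 1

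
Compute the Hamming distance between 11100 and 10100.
XOR = 01000, count of 1s = 1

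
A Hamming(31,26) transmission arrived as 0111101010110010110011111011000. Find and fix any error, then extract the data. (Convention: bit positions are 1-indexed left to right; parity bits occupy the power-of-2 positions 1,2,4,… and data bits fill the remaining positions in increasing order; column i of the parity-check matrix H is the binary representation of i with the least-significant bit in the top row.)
Syndrome s = H · r^T (mod 2), r = 0111101010110010110011111011000:
  s[0] = (1010101010101010101010101010101)·(0111101010110010110011111011000) mod 2 = 0+0+1+0+1+0+1+0+1+0+1+0+0+0+1+0+1+0+0+0+1+0+1+0+1+0+1+0+0+0+0 mod 2 = 1
  s[1] = (0110011001100110011001100110011)·(0111101010110010110011111011000) mod 2 = 0+1+1+0+0+0+1+0+0+0+1+0+0+0+1+0+0+1+0+0+0+1+1+0+0+0+1+0+0+0+0 mod 2 = 1
  s[2] = (0001111000011110000111100001111)·(0111101010110010110011111011000) mod 2 = 0+0+0+1+1+0+1+0+0+0+0+1+0+0+1+0+0+0+0+0+1+1+1+0+0+0+0+1+0+0+0 mod 2 = 1
  s[3] = (0000000111111110000000011111111)·(0111101010110010110011111011000) mod 2 = 0+0+0+0+0+0+0+0+1+0+1+1+0+0+1+0+0+0+0+0+0+0+0+1+1+0+1+1+0+0+0 mod 2 = 0
  s[4] = (0000000000000001111111111111111)·(0111101010110010110011111011000) mod 2 = 0+0+0+0+0+0+0+0+0+0+0+0+0+0+0+0+1+1+0+0+1+1+1+1+1+0+1+1+0+0+0 mod 2 = 1
Syndrome = 11101
Column 23 of H equals this syndrome → error at bit 23 (1-indexed).
Flip bit 23: 0111101010110010110011111011000 → 0111101010110010110011011011000
Extract data bits at positions {3,5,6,7,9,10,11,12,13,14,15,17,18,19,20,21,22,23,24,25,26,27,28,29,30,31}: 11011011001110011011011000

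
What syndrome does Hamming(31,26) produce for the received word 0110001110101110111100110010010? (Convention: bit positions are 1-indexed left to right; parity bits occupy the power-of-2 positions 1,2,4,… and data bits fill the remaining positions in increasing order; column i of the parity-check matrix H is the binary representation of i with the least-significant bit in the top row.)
Syndrome s = H · r^T (mod 2), r = 0110001110101110111100110010010:
  s[0] = (1010101010101010101010101010101)·(0110001110101110111100110010010) mod 2 = 0+0+1+0+0+0+1+0+1+0+1+0+1+0+1+0+1+0+1+0+0+0+1+0+0+0+1+0+0+0+0 mod 2 = 0
  s[1] = (0110011001100110011001100110011)·(0110001110101110111100110010010) mod 2 = 0+1+1+0+0+0+1+0+0+0+1+0+0+1+1+0+0+1+1+0+0+0+1+0+0+0+1+0+0+1+0 mod 2 = 1
  s[2] = (0001111000011110000111100001111)·(0110001110101110111100110010010) mod 2 = 0+0+0+0+0+0+1+0+0+0+0+0+1+1+1+0+0+0+0+1+0+0+1+0+0+0+0+0+0+1+0 mod 2 = 1
  s[3] = (0000000111111110000000011111111)·(0110001110101110111100110010010) mod 2 = 0+0+0+0+0+0+0+1+1+0+1+0+1+1+1+0+0+0+0+0+0+0+0+1+0+0+1+0+0+1+0 mod 2 = 1
  s[4] = (0000000000000001111111111111111)·(0110001110101110111100110010010) mod 2 = 0+0+0+0+0+0+0+0+0+0+0+0+0+0+0+0+1+1+1+1+0+0+1+1+0+0+1+0+0+1+0 mod 2 = 0
Syndrome = 01110
Non-zero syndrome: error at position 14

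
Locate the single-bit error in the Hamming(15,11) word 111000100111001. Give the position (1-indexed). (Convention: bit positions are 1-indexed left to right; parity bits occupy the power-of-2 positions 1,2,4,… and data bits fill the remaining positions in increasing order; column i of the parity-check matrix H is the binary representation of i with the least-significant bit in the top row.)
Syndrome s = H · r^T (mod 2), r = 111000100111001:
  s[0] = (101010101010101)·(111000100111001) mod 2 = 1+0+1+0+0+0+1+0+0+0+1+0+0+0+1 mod 2 = 1
  s[1] = (011001100110011)·(111000100111001) mod 2 = 0+1+1+0+0+0+1+0+0+1+1+0+0+0+1 mod 2 = 0
  s[2] = (000111100001111)·(111000100111001) mod 2 = 0+0+0+0+0+0+1+0+0+0+0+1+0+0+1 mod 2 = 1
  s[3] = (000000011111111)·(111000100111001) mod 2 = 0+0+0+0+0+0+0+0+0+1+1+1+0+0+1 mod 2 = 0
Syndrome = 1010
Column i of H is the binary representation of i, so the syndrome is the binary index of the flipped bit.
Read s = 1010 with s[0] as LSB: 1·2^0 + 0·2^1 + 1·2^2 + 0·2^3 = 5.
Error is at bit position 5.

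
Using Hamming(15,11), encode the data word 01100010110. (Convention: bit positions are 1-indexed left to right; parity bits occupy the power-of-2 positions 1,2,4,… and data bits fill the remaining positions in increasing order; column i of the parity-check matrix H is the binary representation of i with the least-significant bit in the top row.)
Codeword c = d · G (mod 2), d = 01100010110:
  c[0] = d·G[:,0] = (01100010110)·(11011010101) mod 2 = 0+1+0+0+0+0+1+0+1+0+0 mod 2 = 1
  c[1] = d·G[:,1] = (01100010110)·(10110110011) mod 2 = 0+0+1+0+0+0+1+0+0+1+0 mod 2 = 1
  c[2] = d·G[:,2] = (01100010110)·(10000000000) mod 2 = 0+0+0+0+0+0+0+0+0+0+0 mod 2 = 0
  c[3] = d·G[:,3] = (01100010110)·(01110001111) mod 2 = 0+1+1+0+0+0+0+0+1+1+0 mod 2 = 0
  c[4] = d·G[:,4] = (01100010110)·(01000000000) mod 2 = 0+1+0+0+0+0+0+0+0+0+0 mod 2 = 1
  c[5] = d·G[:,5] = (01100010110)·(00100000000) mod 2 = 0+0+1+0+0+0+0+0+0+0+0 mod 2 = 1
  c[6] = d·G[:,6] = (01100010110)·(00010000000) mod 2 = 0+0+0+0+0+0+0+0+0+0+0 mod 2 = 0
  c[7] = d·G[:,7] = (01100010110)·(00001111111) mod 2 = 0+0+0+0+0+0+1+0+1+1+0 mod 2 = 1
  c[8] = d·G[:,8] = (01100010110)·(00001000000) mod 2 = 0+0+0+0+0+0+0+0+0+0+0 mod 2 = 0
  c[9] = d·G[:,9] = (01100010110)·(00000100000) mod 2 = 0+0+0+0+0+0+0+0+0+0+0 mod 2 = 0
  c[10] = d·G[:,10] = (01100010110)·(00000010000) mod 2 = 0+0+0+0+0+0+1+0+0+0+0 mod 2 = 1
  c[11] = d·G[:,11] = (01100010110)·(00000001000) mod 2 = 0+0+0+0+0+0+0+0+0+0+0 mod 2 = 0
  c[12] = d·G[:,12] = (01100010110)·(00000000100) mod 2 = 0+0+0+0+0+0+0+0+1+0+0 mod 2 = 1
  c[13] = d·G[:,13] = (01100010110)·(00000000010) mod 2 = 0+0+0+0+0+0+0+0+0+1+0 mod 2 = 1
  c[14] = d·G[:,14] = (01100010110)·(00000000001) mod 2 = 0+0+0+0+0+0+0+0+0+0+0 mod 2 = 0
Codeword = 110011010010110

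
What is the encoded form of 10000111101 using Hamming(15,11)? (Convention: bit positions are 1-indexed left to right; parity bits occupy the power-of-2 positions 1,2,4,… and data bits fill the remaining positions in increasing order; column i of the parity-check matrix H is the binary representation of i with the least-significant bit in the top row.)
Codeword c = d · G (mod 2), d = 10000111101:
  c[0] = d·G[:,0] = (10000111101)·(11011010101) mod 2 = 1+0+0+0+0+0+1+0+1+0+1 mod 2 = 0
  c[1] = d·G[:,1] = (10000111101)·(10110110011) mod 2 = 1+0+0+0+0+1+1+0+0+0+1 mod 2 = 0
  c[2] = d·G[:,2] = (10000111101)·(10000000000) mod 2 = 1+0+0+0+0+0+0+0+0+0+0 mod 2 = 1
  c[3] = d·G[:,3] = (10000111101)·(01110001111) mod 2 = 0+0+0+0+0+0+0+1+1+0+1 mod 2 = 1
  c[4] = d·G[:,4] = (10000111101)·(01000000000) mod 2 = 0+0+0+0+0+0+0+0+0+0+0 mod 2 = 0
  c[5] = d·G[:,5] = (10000111101)·(00100000000) mod 2 = 0+0+0+0+0+0+0+0+0+0+0 mod 2 = 0
  c[6] = d·G[:,6] = (10000111101)·(00010000000) mod 2 = 0+0+0+0+0+0+0+0+0+0+0 mod 2 = 0
  c[7] = d·G[:,7] = (10000111101)·(00001111111) mod 2 = 0+0+0+0+0+1+1+1+1+0+1 mod 2 = 1
  c[8] = d·G[:,8] = (10000111101)·(00001000000) mod 2 = 0+0+0+0+0+0+0+0+0+0+0 mod 2 = 0
  c[9] = d·G[:,9] = (10000111101)·(00000100000) mod 2 = 0+0+0+0+0+1+0+0+0+0+0 mod 2 = 1
  c[10] = d·G[:,10] = (10000111101)·(00000010000) mod 2 = 0+0+0+0+0+0+1+0+0+0+0 mod 2 = 1
  c[11] = d·G[:,11] = (10000111101)·(00000001000) mod 2 = 0+0+0+0+0+0+0+1+0+0+0 mod 2 = 1
  c[12] = d·G[:,12] = (10000111101)·(00000000100) mod 2 = 0+0+0+0+0+0+0+0+1+0+0 mod 2 = 1
  c[13] = d·G[:,13] = (10000111101)·(00000000010) mod 2 = 0+0+0+0+0+0+0+0+0+0+0 mod 2 = 0
  c[14] = d·G[:,14] = (10000111101)·(00000000001) mod 2 = 0+0+0+0+0+0+0+0+0+0+1 mod 2 = 1
Codeword = 001100010111101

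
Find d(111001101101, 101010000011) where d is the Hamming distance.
XOR = 010011101110, count of 1s = 7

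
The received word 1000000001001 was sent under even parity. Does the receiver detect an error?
Sum of received bits: 1+0+0+0+0+0+0+0+0+1+0+0+1 = 3; 3 mod 2 = 1. Result is 1 ≠ 0 → error detected.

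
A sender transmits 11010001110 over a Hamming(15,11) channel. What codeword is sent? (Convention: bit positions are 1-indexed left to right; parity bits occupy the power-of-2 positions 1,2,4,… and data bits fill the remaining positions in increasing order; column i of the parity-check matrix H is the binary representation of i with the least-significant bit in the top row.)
Codeword c = d · G (mod 2), d = 11010001110:
  c[0] = d·G[:,0] = (11010001110)·(11011010101) mod 2 = 1+1+0+1+0+0+0+0+1+0+0 mod 2 = 0
  c[1] = d·G[:,1] = (11010001110)·(10110110011) mod 2 = 1+0+0+1+0+0+0+0+0+1+0 mod 2 = 1
  c[2] = d·G[:,2] = (11010001110)·(10000000000) mod 2 = 1+0+0+0+0+0+0+0+0+0+0 mod 2 = 1
  c[3] = d·G[:,3] = (11010001110)·(01110001111) mod 2 = 0+1+0+1+0+0+0+1+1+1+0 mod 2 = 1
  c[4] = d·G[:,4] = (11010001110)·(01000000000) mod 2 = 0+1+0+0+0+0+0+0+0+0+0 mod 2 = 1
  c[5] = d·G[:,5] = (11010001110)·(00100000000) mod 2 = 0+0+0+0+0+0+0+0+0+0+0 mod 2 = 0
  c[6] = d·G[:,6] = (11010001110)·(00010000000) mod 2 = 0+0+0+1+0+0+0+0+0+0+0 mod 2 = 1
  c[7] = d·G[:,7] = (11010001110)·(00001111111) mod 2 = 0+0+0+0+0+0+0+1+1+1+0 mod 2 = 1
  c[8] = d·G[:,8] = (11010001110)·(00001000000) mod 2 = 0+0+0+0+0+0+0+0+0+0+0 mod 2 = 0
  c[9] = d·G[:,9] = (11010001110)·(00000100000) mod 2 = 0+0+0+0+0+0+0+0+0+0+0 mod 2 = 0
  c[10] = d·G[:,10] = (11010001110)·(00000010000) mod 2 = 0+0+0+0+0+0+0+0+0+0+0 mod 2 = 0
  c[11] = d·G[:,11] = (11010001110)·(00000001000) mod 2 = 0+0+0+0+0+0+0+1+0+0+0 mod 2 = 1
  c[12] = d·G[:,12] = (11010001110)·(00000000100) mod 2 = 0+0+0+0+0+0+0+0+1+0+0 mod 2 = 1
  c[13] = d·G[:,13] = (11010001110)·(00000000010) mod 2 = 0+0+0+0+0+0+0+0+0+1+0 mod 2 = 1
  c[14] = d·G[:,14] = (11010001110)·(00000000001) mod 2 = 0+0+0+0+0+0+0+0+0+0+0 mod 2 = 0
Codeword = 011110110001110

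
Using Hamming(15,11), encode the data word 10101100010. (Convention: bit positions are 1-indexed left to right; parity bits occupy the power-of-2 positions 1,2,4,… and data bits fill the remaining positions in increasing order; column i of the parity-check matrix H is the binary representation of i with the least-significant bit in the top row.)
Codeword c = d · G (mod 2), d = 10101100010:
  c[0] = d·G[:,0] = (10101100010)·(11011010101) mod 2 = 1+0+0+0+1+0+0+0+0+0+0 mod 2 = 0
  c[1] = d·G[:,1] = (10101100010)·(10110110011) mod 2 = 1+0+1+0+0+1+0+0+0+1+0 mod 2 = 0
  c[2] = d·G[:,2] = (10101100010)·(10000000000) mod 2 = 1+0+0+0+0+0+0+0+0+0+0 mod 2 = 1
  c[3] = d·G[:,3] = (10101100010)·(01110001111) mod 2 = 0+0+1+0+0+0+0+0+0+1+0 mod 2 = 0
  c[4] = d·G[:,4] = (10101100010)·(01000000000) mod 2 = 0+0+0+0+0+0+0+0+0+0+0 mod 2 = 0
  c[5] = d·G[:,5] = (10101100010)·(00100000000) mod 2 = 0+0+1+0+0+0+0+0+0+0+0 mod 2 = 1
  c[6] = d·G[:,6] = (10101100010)·(00010000000) mod 2 = 0+0+0+0+0+0+0+0+0+0+0 mod 2 = 0
  c[7] = d·G[:,7] = (10101100010)·(00001111111) mod 2 = 0+0+0+0+1+1+0+0+0+1+0 mod 2 = 1
  c[8] = d·G[:,8] = (10101100010)·(00001000000) mod 2 = 0+0+0+0+1+0+0+0+0+0+0 mod 2 = 1
  c[9] = d·G[:,9] = (10101100010)·(00000100000) mod 2 = 0+0+0+0+0+1+0+0+0+0+0 mod 2 = 1
  c[10] = d·G[:,10] = (10101100010)·(00000010000) mod 2 = 0+0+0+0+0+0+0+0+0+0+0 mod 2 = 0
  c[11] = d·G[:,11] = (10101100010)·(00000001000) mod 2 = 0+0+0+0+0+0+0+0+0+0+0 mod 2 = 0
  c[12] = d·G[:,12] = (10101100010)·(00000000100) mod 2 = 0+0+0+0+0+0+0+0+0+0+0 mod 2 = 0
  c[13] = d·G[:,13] = (10101100010)·(00000000010) mod 2 = 0+0+0+0+0+0+0+0+0+1+0 mod 2 = 1
  c[14] = d·G[:,14] = (10101100010)·(00000000001) mod 2 = 0+0+0+0+0+0+0+0+0+0+0 mod 2 = 0
Codeword = 001001011100010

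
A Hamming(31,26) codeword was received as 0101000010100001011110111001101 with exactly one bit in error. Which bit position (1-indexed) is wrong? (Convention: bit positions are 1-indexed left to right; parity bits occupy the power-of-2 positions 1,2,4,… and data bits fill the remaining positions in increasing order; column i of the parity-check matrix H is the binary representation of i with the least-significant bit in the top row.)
Syndrome s = H · r^T (mod 2), r = 0101000010100001011110111001101:
  s[0] = (1010101010101010101010101010101)·(0101000010100001011110111001101) mod 2 = 0+0+0+0+0+0+0+0+1+0+1+0+0+0+0+0+0+0+1+0+1+0+1+0+1+0+0+0+1+0+1 mod 2 = 0
  s[1] = (0110011001100110011001100110011)·(0101000010100001011110111001101) mod 2 = 0+1+0+0+0+0+0+0+0+0+1+0+0+0+0+0+0+1+1+0+0+0+1+0+0+0+0+0+0+0+1 mod 2 = 0
  s[2] = (0001111000011110000111100001111)·(0101000010100001011110111001101) mod 2 = 0+0+0+1+0+0+0+0+0+0+0+0+0+0+0+0+0+0+0+1+1+0+1+0+0+0+0+1+1+0+1 mod 2 = 1
  s[3] = (0000000111111110000000011111111)·(0101000010100001011110111001101) mod 2 = 0+0+0+0+0+0+0+0+1+0+1+0+0+0+0+0+0+0+0+0+0+0+0+1+1+0+0+1+1+0+1 mod 2 = 1
  s[4] = (0000000000000001111111111111111)·(0101000010100001011110111001101) mod 2 = 0+0+0+0+0+0+0+0+0+0+0+0+0+0+0+1+0+1+1+1+1+0+1+1+1+0+0+1+1+0+1 mod 2 = 1
Syndrome = 00111
Column i of H is the binary representation of i, so the syndrome is the binary index of the flipped bit.
Read s = 00111 with s[0] as LSB: 0·2^0 + 0·2^1 + 1·2^2 + 1·2^3 + 1·2^4 = 28.
Error is at bit position 28.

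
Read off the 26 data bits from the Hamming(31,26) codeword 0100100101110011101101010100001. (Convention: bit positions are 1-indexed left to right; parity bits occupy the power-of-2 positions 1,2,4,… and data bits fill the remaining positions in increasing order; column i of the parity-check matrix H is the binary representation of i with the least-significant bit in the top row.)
Parity bits occupy power-of-2 positions; data bits are at positions {3,5,6,7,9,10,11,12,13,14,15,17,18,19,20,21,22,23,24,25,26,27,28,29,30,31} (1-indexed).
Extract: c[3]=0 c[5]=1 c[6]=0 c[7]=0 c[9]=0 c[10]=1 c[11]=1 c[12]=1 c[13]=0 c[14]=0 c[15]=1 c[17]=1 c[18]=0 c[19]=1 c[20]=1 c[21]=0 c[22]=1 c[23]=0 c[24]=1 c[25]=0 c[26]=1 c[27]=0 c[28]=0 c[29]=0 c[30]=0 c[31]=1
Data = 01000111001101101010100001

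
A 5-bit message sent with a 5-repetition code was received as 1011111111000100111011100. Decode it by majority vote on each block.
Split into 5-bit blocks and majority-vote each:
  block 1 = 10111: 4 ones, 1 zeros → 1
  block 2 = 11111: 5 ones, 0 zeros → 1
  block 3 = 00010: 1 ones, 4 zeros → 0
  block 4 = 01110: 3 ones, 2 zeros → 1
  block 5 = 11100: 3 ones, 2 zeros → 1
Decoded = 11011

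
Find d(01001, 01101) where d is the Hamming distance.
XOR = 00100, count of 1s = 1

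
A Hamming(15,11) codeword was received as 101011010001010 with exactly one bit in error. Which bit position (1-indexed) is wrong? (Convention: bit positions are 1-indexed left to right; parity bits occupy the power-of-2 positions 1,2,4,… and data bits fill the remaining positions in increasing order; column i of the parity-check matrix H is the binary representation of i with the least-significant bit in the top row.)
Syndrome s = H · r^T (mod 2), r = 101011010001010:
  s[0] = (101010101010101)·(101011010001010) mod 2 = 1+0+1+0+1+0+0+0+0+0+0+0+0+0+0 mod 2 = 1
  s[1] = (011001100110011)·(101011010001010) mod 2 = 0+0+1+0+0+1+0+0+0+0+0+0+0+1+0 mod 2 = 1
  s[2] = (000111100001111)·(101011010001010) mod 2 = 0+0+0+0+1+1+0+0+0+0+0+1+0+1+0 mod 2 = 0
  s[3] = (000000011111111)·(101011010001010) mod 2 = 0+0+0+0+0+0+0+1+0+0+0+1+0+1+0 mod 2 = 1
Syndrome = 1101
Column i of H is the binary representation of i, so the syndrome is the binary index of the flipped bit.
Read s = 1101 with s[0] as LSB: 1·2^0 + 1·2^1 + 0·2^2 + 1·2^3 = 11.
Error is at bit position 11.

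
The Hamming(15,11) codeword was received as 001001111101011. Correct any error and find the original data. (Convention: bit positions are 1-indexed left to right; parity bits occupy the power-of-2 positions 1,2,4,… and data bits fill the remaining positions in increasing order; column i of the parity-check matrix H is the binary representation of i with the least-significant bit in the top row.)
Syndrome s = H · r^T (mod 2), r = 001001111101011:
  s[0] = (101010101010101)·(001001111101011) mod 2 = 0+0+1+0+0+0+1+0+1+0+0+0+0+0+1 mod 2 = 0
  s[1] = (011001100110011)·(001001111101011) mod 2 = 0+0+1+0+0+1+1+0+0+1+0+0+0+1+1 mod 2 = 0
  s[2] = (000111100001111)·(001001111101011) mod 2 = 0+0+0+0+0+1+1+0+0+0+0+1+0+1+1 mod 2 = 1
  s[3] = (000000011111111)·(001001111101011) mod 2 = 0+0+0+0+0+0+0+1+1+1+0+1+0+1+1 mod 2 = 0
Syndrome = 0010
Column 4 of H equals this syndrome → error at bit 4 (1-indexed).
Flip bit 4: 001001111101011 → 001101111101011
Extract data bits at positions {3,5,6,7,9,10,11,12,13,14,15}: 10111101011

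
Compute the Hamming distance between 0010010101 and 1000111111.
XOR = 1010101010, count of 1s = 5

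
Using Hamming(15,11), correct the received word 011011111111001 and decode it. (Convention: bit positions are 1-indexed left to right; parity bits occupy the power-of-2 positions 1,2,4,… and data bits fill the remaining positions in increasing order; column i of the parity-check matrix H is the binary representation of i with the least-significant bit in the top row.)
Syndrome s = H · r^T (mod 2), r = 011011111111001:
  s[0] = (101010101010101)·(011011111111001) mod 2 = 0+0+1+0+1+0+1+0+1+0+1+0+0+0+1 mod 2 = 0
  s[1] = (011001100110011)·(011011111111001) mod 2 = 0+1+1+0+0+1+1+0+0+1+1+0+0+0+1 mod 2 = 1
  s[2] = (000111100001111)·(011011111111001) mod 2 = 0+0+0+0+1+1+1+0+0+0+0+1+0+0+1 mod 2 = 1
  s[3] = (000000011111111)·(011011111111001) mod 2 = 0+0+0+0+0+0+0+1+1+1+1+1+0+0+1 mod 2 = 0
Syndrome = 0110
Column 6 of H equals this syndrome → error at bit 6 (1-indexed).
Flip bit 6: 011011111111001 → 011010111111001
Extract data bits at positions {3,5,6,7,9,10,11,12,13,14,15}: 11011111001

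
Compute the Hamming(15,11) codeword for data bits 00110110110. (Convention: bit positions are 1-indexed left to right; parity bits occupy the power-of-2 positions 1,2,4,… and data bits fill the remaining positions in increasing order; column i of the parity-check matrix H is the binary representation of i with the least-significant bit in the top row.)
Codeword c = d · G (mod 2), d = 00110110110:
  c[0] = d·G[:,0] = (00110110110)·(11011010101) mod 2 = 0+0+0+1+0+0+1+0+1+0+0 mod 2 = 1
  c[1] = d·G[:,1] = (00110110110)·(10110110011) mod 2 = 0+0+1+1+0+1+1+0+0+1+0 mod 2 = 1
  c[2] = d·G[:,2] = (00110110110)·(10000000000) mod 2 = 0+0+0+0+0+0+0+0+0+0+0 mod 2 = 0
  c[3] = d·G[:,3] = (00110110110)·(01110001111) mod 2 = 0+0+1+1+0+0+0+0+1+1+0 mod 2 = 0
  c[4] = d·G[:,4] = (00110110110)·(01000000000) mod 2 = 0+0+0+0+0+0+0+0+0+0+0 mod 2 = 0
  c[5] = d·G[:,5] = (00110110110)·(00100000000) mod 2 = 0+0+1+0+0+0+0+0+0+0+0 mod 2 = 1
  c[6] = d·G[:,6] = (00110110110)·(00010000000) mod 2 = 0+0+0+1+0+0+0+0+0+0+0 mod 2 = 1
  c[7] = d·G[:,7] = (00110110110)·(00001111111) mod 2 = 0+0+0+0+0+1+1+0+1+1+0 mod 2 = 0
  c[8] = d·G[:,8] = (00110110110)·(00001000000) mod 2 = 0+0+0+0+0+0+0+0+0+0+0 mod 2 = 0
  c[9] = d·G[:,9] = (00110110110)·(00000100000) mod 2 = 0+0+0+0+0+1+0+0+0+0+0 mod 2 = 1
  c[10] = d·G[:,10] = (00110110110)·(00000010000) mod 2 = 0+0+0+0+0+0+1+0+0+0+0 mod 2 = 1
  c[11] = d·G[:,11] = (00110110110)·(00000001000) mod 2 = 0+0+0+0+0+0+0+0+0+0+0 mod 2 = 0
  c[12] = d·G[:,12] = (00110110110)·(00000000100) mod 2 = 0+0+0+0+0+0+0+0+1+0+0 mod 2 = 1
  c[13] = d·G[:,13] = (00110110110)·(00000000010) mod 2 = 0+0+0+0+0+0+0+0+0+1+0 mod 2 = 1
  c[14] = d·G[:,14] = (00110110110)·(00000000001) mod 2 = 0+0+0+0+0+0+0+0+0+0+0 mod 2 = 0
Codeword = 110001100110110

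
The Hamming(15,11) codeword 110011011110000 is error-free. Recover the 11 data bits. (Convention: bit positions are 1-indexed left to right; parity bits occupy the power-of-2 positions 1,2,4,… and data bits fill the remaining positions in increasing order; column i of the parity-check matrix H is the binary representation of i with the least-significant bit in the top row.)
Parity bits occupy power-of-2 positions; data bits are at positions {3,5,6,7,9,10,11,12,13,14,15} (1-indexed).
Extract: c[3]=0 c[5]=1 c[6]=1 c[7]=0 c[9]=1 c[10]=1 c[11]=1 c[12]=0 c[13]=0 c[14]=0 c[15]=0
Data = 01101110000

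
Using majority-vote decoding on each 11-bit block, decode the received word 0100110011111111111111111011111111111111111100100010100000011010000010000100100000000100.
Split into 11-bit blocks and majority-vote each:
  block 1 = 01001100111: 6 ones, 5 zeros → 1
  block 2 = 11111111111: 11 ones, 0 zeros → 1
  block 3 = 11101111111: 10 ones, 1 zeros → 1
  block 4 = 11111111111: 11 ones, 0 zeros → 1
  block 5 = 00100010100: 3 ones, 8 zeros → 0
  block 6 = 00001101000: 3 ones, 8 zeros → 0
  block 7 = 00100001001: 3 ones, 8 zeros → 0
  block 8 = 00000000100: 1 ones, 10 zeros → 0
Decoded = 11110000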